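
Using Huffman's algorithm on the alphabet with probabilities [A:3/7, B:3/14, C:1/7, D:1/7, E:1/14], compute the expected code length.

Huffman tree construction:
Combine smallest probabilities repeatedly
Resulting codes:
  A: 0 (length 1)
  B: 111 (length 3)
  C: 101 (length 3)
  D: 110 (length 3)
  E: 100 (length 3)
Average length = Σ p(s) × length(s) = 2.1429 bits


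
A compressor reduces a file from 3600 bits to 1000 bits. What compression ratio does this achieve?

Compression ratio = Original / Compressed
= 3600 / 1000 = 3.60:1


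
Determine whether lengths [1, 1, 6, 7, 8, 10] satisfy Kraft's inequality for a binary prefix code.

Kraft inequality: Σ 2^(-l_i) ≤ 1 for prefix-free code
Calculating: 2^(-1) + 2^(-1) + 2^(-6) + 2^(-7) + 2^(-8) + 2^(-10)
= 0.5 + 0.5 + 0.015625 + 0.0078125 + 0.00390625 + 0.0009765625
= 1.0283
Since 1.0283 > 1, prefix-free code does not exist


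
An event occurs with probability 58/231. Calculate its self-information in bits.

Information content I(x) = -log₂(p(x))
I = -log₂(58/231) = -log₂(0.2511)
I = 1.9938 bits


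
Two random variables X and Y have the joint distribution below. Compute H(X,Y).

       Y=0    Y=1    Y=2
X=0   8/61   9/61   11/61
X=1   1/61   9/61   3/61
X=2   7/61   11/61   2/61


H(X,Y) = -Σ p(x,y) log₂ p(x,y)
  p(0,0)=8/61: -0.1311 × log₂(0.1311) = 0.3844
  p(0,1)=9/61: -0.1475 × log₂(0.1475) = 0.4073
  p(0,2)=11/61: -0.1803 × log₂(0.1803) = 0.4456
  p(1,0)=1/61: -0.0164 × log₂(0.0164) = 0.0972
  p(1,1)=9/61: -0.1475 × log₂(0.1475) = 0.4073
  p(1,2)=3/61: -0.0492 × log₂(0.0492) = 0.2137
  p(2,0)=7/61: -0.1148 × log₂(0.1148) = 0.3584
  p(2,1)=11/61: -0.1803 × log₂(0.1803) = 0.4456
  p(2,2)=2/61: -0.0328 × log₂(0.0328) = 0.1617
H(X,Y) = 2.9214 bits


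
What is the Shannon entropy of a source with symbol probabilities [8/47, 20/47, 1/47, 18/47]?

H(X) = -Σ p(x) log₂ p(x)
  -8/47 × log₂(8/47) = 0.4348
  -20/47 × log₂(20/47) = 0.5245
  -1/47 × log₂(1/47) = 0.1182
  -18/47 × log₂(18/47) = 0.5303
H(X) = 1.6078 bits


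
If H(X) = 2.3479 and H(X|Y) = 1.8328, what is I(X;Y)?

I(X;Y) = H(X) - H(X|Y)
I(X;Y) = 2.3479 - 1.8328 = 0.5151 bits


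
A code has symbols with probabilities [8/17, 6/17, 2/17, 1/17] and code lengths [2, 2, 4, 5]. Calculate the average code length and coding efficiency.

Average length L = Σ p_i × l_i = 2.4118 bits
Entropy H = 1.6457 bits
Efficiency η = H/L × 100% = 68.24%


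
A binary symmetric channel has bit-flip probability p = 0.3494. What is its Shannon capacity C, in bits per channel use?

For BSC with error probability p:
C = 1 - H(p) where H(p) is binary entropy
H(0.3494) = -0.3494 × log₂(0.3494) - 0.6506 × log₂(0.6506)
H(p) = 0.9335
C = 1 - 0.9335 = 0.0665 bits/use


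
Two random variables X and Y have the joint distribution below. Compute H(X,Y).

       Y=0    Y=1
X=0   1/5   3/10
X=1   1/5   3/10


H(X,Y) = -Σ p(x,y) log₂ p(x,y)
  p(0,0)=1/5: -0.2000 × log₂(0.2000) = 0.4644
  p(0,1)=3/10: -0.3000 × log₂(0.3000) = 0.5211
  p(1,0)=1/5: -0.2000 × log₂(0.2000) = 0.4644
  p(1,1)=3/10: -0.3000 × log₂(0.3000) = 0.5211
H(X,Y) = 1.9710 bits


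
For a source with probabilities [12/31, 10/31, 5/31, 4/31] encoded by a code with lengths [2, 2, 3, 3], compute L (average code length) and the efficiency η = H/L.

Average length L = Σ p_i × l_i = 2.2903 bits
Entropy H = 1.8623 bits
Efficiency η = H/L × 100% = 81.31%


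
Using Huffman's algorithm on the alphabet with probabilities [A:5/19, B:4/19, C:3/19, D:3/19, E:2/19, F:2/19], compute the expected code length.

Huffman tree construction:
Combine smallest probabilities repeatedly
Resulting codes:
  A: 10 (length 2)
  B: 00 (length 2)
  C: 110 (length 3)
  D: 111 (length 3)
  E: 010 (length 3)
  F: 011 (length 3)
Average length = Σ p(s) × length(s) = 2.5263 bits


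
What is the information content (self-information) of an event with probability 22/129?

Information content I(x) = -log₂(p(x))
I = -log₂(22/129) = -log₂(0.1705)
I = 2.5518 bits


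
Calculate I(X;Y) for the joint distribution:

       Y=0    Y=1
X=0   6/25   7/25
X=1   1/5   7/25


H(X) = 0.9988, H(Y) = 0.9896, H(X,Y) = 1.9870
I(X;Y) = H(X) + H(Y) - H(X,Y) = 0.0015 bits


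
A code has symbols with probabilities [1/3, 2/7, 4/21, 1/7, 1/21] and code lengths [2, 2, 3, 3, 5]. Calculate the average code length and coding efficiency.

Average length L = Σ p_i × l_i = 2.4762 bits
Entropy H = 2.1106 bits
Efficiency η = H/L × 100% = 85.24%


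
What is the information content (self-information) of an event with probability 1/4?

Information content I(x) = -log₂(p(x))
I = -log₂(1/4) = -log₂(0.2500)
I = 2.0000 bits


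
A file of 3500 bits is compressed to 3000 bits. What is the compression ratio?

Compression ratio = Original / Compressed
= 3500 / 3000 = 1.17:1


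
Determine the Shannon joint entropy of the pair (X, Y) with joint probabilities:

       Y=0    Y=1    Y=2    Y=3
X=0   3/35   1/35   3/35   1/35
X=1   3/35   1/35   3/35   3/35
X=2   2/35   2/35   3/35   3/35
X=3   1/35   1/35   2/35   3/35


H(X,Y) = -Σ p(x,y) log₂ p(x,y)
  p(0,0)=3/35: -0.0857 × log₂(0.0857) = 0.3038
  p(0,1)=1/35: -0.0286 × log₂(0.0286) = 0.1466
  p(0,2)=3/35: -0.0857 × log₂(0.0857) = 0.3038
  p(0,3)=1/35: -0.0286 × log₂(0.0286) = 0.1466
  p(1,0)=3/35: -0.0857 × log₂(0.0857) = 0.3038
  p(1,1)=1/35: -0.0286 × log₂(0.0286) = 0.1466
  p(1,2)=3/35: -0.0857 × log₂(0.0857) = 0.3038
  p(1,3)=3/35: -0.0857 × log₂(0.0857) = 0.3038
  p(2,0)=2/35: -0.0571 × log₂(0.0571) = 0.2360
  p(2,1)=2/35: -0.0571 × log₂(0.0571) = 0.2360
  p(2,2)=3/35: -0.0857 × log₂(0.0857) = 0.3038
  p(2,3)=3/35: -0.0857 × log₂(0.0857) = 0.3038
  p(3,0)=1/35: -0.0286 × log₂(0.0286) = 0.1466
  p(3,1)=1/35: -0.0286 × log₂(0.0286) = 0.1466
  p(3,2)=2/35: -0.0571 × log₂(0.0571) = 0.2360
  p(3,3)=3/35: -0.0857 × log₂(0.0857) = 0.3038
H(X,Y) = 3.8710 bits


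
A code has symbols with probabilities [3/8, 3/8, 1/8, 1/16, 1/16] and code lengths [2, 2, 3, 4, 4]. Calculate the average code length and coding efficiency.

Average length L = Σ p_i × l_i = 2.3750 bits
Entropy H = 1.9363 bits
Efficiency η = H/L × 100% = 81.53%


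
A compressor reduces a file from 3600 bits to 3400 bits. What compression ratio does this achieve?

Compression ratio = Original / Compressed
= 3600 / 3400 = 1.06:1


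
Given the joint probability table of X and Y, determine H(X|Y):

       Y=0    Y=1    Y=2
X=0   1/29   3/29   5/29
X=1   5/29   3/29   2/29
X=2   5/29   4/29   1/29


H(X|Y) = Σ_y p(y) H(X|Y=y)
  p(Y=0) = 11/29, H(X|Y=0) = 1.3486
  p(Y=1) = 10/29, H(X|Y=1) = 1.5710
  p(Y=2) = 8/29, H(X|Y=2) = 1.2988
H(X|Y) = 0.3793×1.3486 + 0.3448×1.5710 + 0.2759×1.2988 = 1.4115 bits


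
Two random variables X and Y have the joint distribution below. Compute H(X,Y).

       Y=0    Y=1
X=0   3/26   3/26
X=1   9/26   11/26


H(X,Y) = -Σ p(x,y) log₂ p(x,y)
  p(0,0)=3/26: -0.1154 × log₂(0.1154) = 0.3595
  p(0,1)=3/26: -0.1154 × log₂(0.1154) = 0.3595
  p(1,0)=9/26: -0.3462 × log₂(0.3462) = 0.5298
  p(1,1)=11/26: -0.4231 × log₂(0.4231) = 0.5250
H(X,Y) = 1.7738 bits


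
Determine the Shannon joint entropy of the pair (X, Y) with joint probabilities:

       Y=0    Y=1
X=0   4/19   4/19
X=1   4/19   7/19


H(X,Y) = -Σ p(x,y) log₂ p(x,y)
  p(0,0)=4/19: -0.2105 × log₂(0.2105) = 0.4732
  p(0,1)=4/19: -0.2105 × log₂(0.2105) = 0.4732
  p(1,0)=4/19: -0.2105 × log₂(0.2105) = 0.4732
  p(1,1)=7/19: -0.3684 × log₂(0.3684) = 0.5307
H(X,Y) = 1.9505 bits


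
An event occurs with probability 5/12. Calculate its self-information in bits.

Information content I(x) = -log₂(p(x))
I = -log₂(5/12) = -log₂(0.4167)
I = 1.2630 bits


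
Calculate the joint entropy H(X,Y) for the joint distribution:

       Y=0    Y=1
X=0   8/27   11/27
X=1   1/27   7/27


H(X,Y) = -Σ p(x,y) log₂ p(x,y)
  p(0,0)=8/27: -0.2963 × log₂(0.2963) = 0.5200
  p(0,1)=11/27: -0.4074 × log₂(0.4074) = 0.5278
  p(1,0)=1/27: -0.0370 × log₂(0.0370) = 0.1761
  p(1,1)=7/27: -0.2593 × log₂(0.2593) = 0.5049
H(X,Y) = 1.7288 bits


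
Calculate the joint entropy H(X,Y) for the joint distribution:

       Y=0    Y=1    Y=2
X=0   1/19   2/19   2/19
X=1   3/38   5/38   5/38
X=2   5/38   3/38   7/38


H(X,Y) = -Σ p(x,y) log₂ p(x,y)
  p(0,0)=1/19: -0.0526 × log₂(0.0526) = 0.2236
  p(0,1)=2/19: -0.1053 × log₂(0.1053) = 0.3419
  p(0,2)=2/19: -0.1053 × log₂(0.1053) = 0.3419
  p(1,0)=3/38: -0.0789 × log₂(0.0789) = 0.2892
  p(1,1)=5/38: -0.1316 × log₂(0.1316) = 0.3850
  p(1,2)=5/38: -0.1316 × log₂(0.1316) = 0.3850
  p(2,0)=5/38: -0.1316 × log₂(0.1316) = 0.3850
  p(2,1)=3/38: -0.0789 × log₂(0.0789) = 0.2892
  p(2,2)=7/38: -0.1842 × log₂(0.1842) = 0.4496
H(X,Y) = 3.0903 bits


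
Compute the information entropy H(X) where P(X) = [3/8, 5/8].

H(X) = -Σ p(x) log₂ p(x)
  -3/8 × log₂(3/8) = 0.5306
  -5/8 × log₂(5/8) = 0.4238
H(X) = 0.9544 bits


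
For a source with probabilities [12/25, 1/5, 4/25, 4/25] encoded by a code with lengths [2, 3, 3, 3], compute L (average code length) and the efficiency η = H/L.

Average length L = Σ p_i × l_i = 2.5200 bits
Entropy H = 1.8187 bits
Efficiency η = H/L × 100% = 72.17%


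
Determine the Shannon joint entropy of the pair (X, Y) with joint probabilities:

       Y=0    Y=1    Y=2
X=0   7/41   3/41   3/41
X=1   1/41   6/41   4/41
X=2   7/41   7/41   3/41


H(X,Y) = -Σ p(x,y) log₂ p(x,y)
  p(0,0)=7/41: -0.1707 × log₂(0.1707) = 0.4354
  p(0,1)=3/41: -0.0732 × log₂(0.0732) = 0.2760
  p(0,2)=3/41: -0.0732 × log₂(0.0732) = 0.2760
  p(1,0)=1/41: -0.0244 × log₂(0.0244) = 0.1307
  p(1,1)=6/41: -0.1463 × log₂(0.1463) = 0.4057
  p(1,2)=4/41: -0.0976 × log₂(0.0976) = 0.3276
  p(2,0)=7/41: -0.1707 × log₂(0.1707) = 0.4354
  p(2,1)=7/41: -0.1707 × log₂(0.1707) = 0.4354
  p(2,2)=3/41: -0.0732 × log₂(0.0732) = 0.2760
H(X,Y) = 2.9983 bits


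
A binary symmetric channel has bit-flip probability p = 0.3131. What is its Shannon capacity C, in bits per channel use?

For BSC with error probability p:
C = 1 - H(p) where H(p) is binary entropy
H(0.3131) = -0.3131 × log₂(0.3131) - 0.6869 × log₂(0.6869)
H(p) = 0.8967
C = 1 - 0.8967 = 0.1033 bits/use


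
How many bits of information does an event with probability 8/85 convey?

Information content I(x) = -log₂(p(x))
I = -log₂(8/85) = -log₂(0.0941)
I = 3.4094 bits


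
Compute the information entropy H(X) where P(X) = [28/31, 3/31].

H(X) = -Σ p(x) log₂ p(x)
  -28/31 × log₂(28/31) = 0.1326
  -3/31 × log₂(3/31) = 0.3261
H(X) = 0.4587 bits


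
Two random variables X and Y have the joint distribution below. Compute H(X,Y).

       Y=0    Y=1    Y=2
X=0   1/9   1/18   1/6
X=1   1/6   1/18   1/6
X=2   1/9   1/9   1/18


H(X,Y) = -Σ p(x,y) log₂ p(x,y)
  p(0,0)=1/9: -0.1111 × log₂(0.1111) = 0.3522
  p(0,1)=1/18: -0.0556 × log₂(0.0556) = 0.2317
  p(0,2)=1/6: -0.1667 × log₂(0.1667) = 0.4308
  p(1,0)=1/6: -0.1667 × log₂(0.1667) = 0.4308
  p(1,1)=1/18: -0.0556 × log₂(0.0556) = 0.2317
  p(1,2)=1/6: -0.1667 × log₂(0.1667) = 0.4308
  p(2,0)=1/9: -0.1111 × log₂(0.1111) = 0.3522
  p(2,1)=1/9: -0.1111 × log₂(0.1111) = 0.3522
  p(2,2)=1/18: -0.0556 × log₂(0.0556) = 0.2317
H(X,Y) = 3.0441 bits


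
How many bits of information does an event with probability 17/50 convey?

Information content I(x) = -log₂(p(x))
I = -log₂(17/50) = -log₂(0.3400)
I = 1.5564 bits


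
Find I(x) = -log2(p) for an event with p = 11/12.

Information content I(x) = -log₂(p(x))
I = -log₂(11/12) = -log₂(0.9167)
I = 0.1255 bits


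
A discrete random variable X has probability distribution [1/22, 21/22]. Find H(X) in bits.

H(X) = -Σ p(x) log₂ p(x)
  -1/22 × log₂(1/22) = 0.2027
  -21/22 × log₂(21/22) = 0.0641
H(X) = 0.2668 bits


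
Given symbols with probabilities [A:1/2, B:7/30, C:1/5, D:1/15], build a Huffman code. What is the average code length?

Huffman tree construction:
Combine smallest probabilities repeatedly
Resulting codes:
  A: 0 (length 1)
  B: 10 (length 2)
  C: 111 (length 3)
  D: 110 (length 3)
Average length = Σ p(s) × length(s) = 1.7667 bits


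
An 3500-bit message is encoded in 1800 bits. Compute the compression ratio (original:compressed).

Compression ratio = Original / Compressed
= 3500 / 1800 = 1.94:1


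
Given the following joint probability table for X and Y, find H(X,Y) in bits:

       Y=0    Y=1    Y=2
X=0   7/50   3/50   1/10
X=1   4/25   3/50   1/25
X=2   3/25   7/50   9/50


H(X,Y) = -Σ p(x,y) log₂ p(x,y)
  p(0,0)=7/50: -0.1400 × log₂(0.1400) = 0.3971
  p(0,1)=3/50: -0.0600 × log₂(0.0600) = 0.2435
  p(0,2)=1/10: -0.1000 × log₂(0.1000) = 0.3322
  p(1,0)=4/25: -0.1600 × log₂(0.1600) = 0.4230
  p(1,1)=3/50: -0.0600 × log₂(0.0600) = 0.2435
  p(1,2)=1/25: -0.0400 × log₂(0.0400) = 0.1858
  p(2,0)=3/25: -0.1200 × log₂(0.1200) = 0.3671
  p(2,1)=7/50: -0.1400 × log₂(0.1400) = 0.3971
  p(2,2)=9/50: -0.1800 × log₂(0.1800) = 0.4453
H(X,Y) = 3.0346 bits


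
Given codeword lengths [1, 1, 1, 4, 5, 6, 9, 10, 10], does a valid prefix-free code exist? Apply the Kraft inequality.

Kraft inequality: Σ 2^(-l_i) ≤ 1 for prefix-free code
Calculating: 2^(-1) + 2^(-1) + 2^(-1) + 2^(-4) + 2^(-5) + 2^(-6) + 2^(-9) + 2^(-10) + 2^(-10)
= 0.5 + 0.5 + 0.5 + 0.0625 + 0.03125 + 0.015625 + 0.001953125 + 0.0009765625 + 0.0009765625
= 1.6133
Since 1.6133 > 1, prefix-free code does not exist


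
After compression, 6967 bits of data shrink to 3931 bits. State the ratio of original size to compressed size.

Compression ratio = Original / Compressed
= 6967 / 3931 = 1.77:1


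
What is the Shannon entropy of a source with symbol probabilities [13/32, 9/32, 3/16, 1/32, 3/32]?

H(X) = -Σ p(x) log₂ p(x)
  -13/32 × log₂(13/32) = 0.5279
  -9/32 × log₂(9/32) = 0.5147
  -3/16 × log₂(3/16) = 0.4528
  -1/32 × log₂(1/32) = 0.1562
  -3/32 × log₂(3/32) = 0.3202
H(X) = 1.9719 bits


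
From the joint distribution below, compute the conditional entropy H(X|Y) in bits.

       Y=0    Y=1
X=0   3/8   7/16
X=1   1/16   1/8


H(X|Y) = Σ_y p(y) H(X|Y=y)
  p(Y=0) = 7/16, H(X|Y=0) = 0.5917
  p(Y=1) = 9/16, H(X|Y=1) = 0.7642
H(X|Y) = 0.4375×0.5917 + 0.5625×0.7642 = 0.6887 bits


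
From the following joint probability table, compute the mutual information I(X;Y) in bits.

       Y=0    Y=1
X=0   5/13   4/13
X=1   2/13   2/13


H(X) = 0.8905, H(Y) = 0.9957, H(X,Y) = 1.8843
I(X;Y) = H(X) + H(Y) - H(X,Y) = 0.0019 bits


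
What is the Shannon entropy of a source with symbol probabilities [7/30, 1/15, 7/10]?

H(X) = -Σ p(x) log₂ p(x)
  -7/30 × log₂(7/30) = 0.4899
  -1/15 × log₂(1/15) = 0.2605
  -7/10 × log₂(7/10) = 0.3602
H(X) = 1.1106 bits


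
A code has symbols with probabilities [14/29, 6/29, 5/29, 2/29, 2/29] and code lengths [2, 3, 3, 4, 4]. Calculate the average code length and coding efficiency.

Average length L = Σ p_i × l_i = 2.6552 bits
Entropy H = 1.9469 bits
Efficiency η = H/L × 100% = 73.32%


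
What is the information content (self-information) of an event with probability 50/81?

Information content I(x) = -log₂(p(x))
I = -log₂(50/81) = -log₂(0.6173)
I = 0.6960 bits


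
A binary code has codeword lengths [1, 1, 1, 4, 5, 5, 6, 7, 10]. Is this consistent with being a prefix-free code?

Kraft inequality: Σ 2^(-l_i) ≤ 1 for prefix-free code
Calculating: 2^(-1) + 2^(-1) + 2^(-1) + 2^(-4) + 2^(-5) + 2^(-5) + 2^(-6) + 2^(-7) + 2^(-10)
= 0.5 + 0.5 + 0.5 + 0.0625 + 0.03125 + 0.03125 + 0.015625 + 0.0078125 + 0.0009765625
= 1.6494
Since 1.6494 > 1, prefix-free code does not exist


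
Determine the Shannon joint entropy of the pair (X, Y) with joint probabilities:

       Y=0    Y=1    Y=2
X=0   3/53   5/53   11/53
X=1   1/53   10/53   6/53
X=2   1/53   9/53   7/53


H(X,Y) = -Σ p(x,y) log₂ p(x,y)
  p(0,0)=3/53: -0.0566 × log₂(0.0566) = 0.2345
  p(0,1)=5/53: -0.0943 × log₂(0.0943) = 0.3213
  p(0,2)=11/53: -0.2075 × log₂(0.2075) = 0.4708
  p(1,0)=1/53: -0.0189 × log₂(0.0189) = 0.1081
  p(1,1)=10/53: -0.1887 × log₂(0.1887) = 0.4540
  p(1,2)=6/53: -0.1132 × log₂(0.1132) = 0.3558
  p(2,0)=1/53: -0.0189 × log₂(0.0189) = 0.1081
  p(2,1)=9/53: -0.1698 × log₂(0.1698) = 0.4344
  p(2,2)=7/53: -0.1321 × log₂(0.1321) = 0.3857
H(X,Y) = 2.8727 bits


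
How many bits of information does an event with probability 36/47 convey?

Information content I(x) = -log₂(p(x))
I = -log₂(36/47) = -log₂(0.7660)
I = 0.3847 bits


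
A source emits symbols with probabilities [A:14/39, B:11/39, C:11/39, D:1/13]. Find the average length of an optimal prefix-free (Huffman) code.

Huffman tree construction:
Combine smallest probabilities repeatedly
Resulting codes:
  A: 11 (length 2)
  B: 01 (length 2)
  C: 10 (length 2)
  D: 00 (length 2)
Average length = Σ p(s) × length(s) = 2.0000 bits


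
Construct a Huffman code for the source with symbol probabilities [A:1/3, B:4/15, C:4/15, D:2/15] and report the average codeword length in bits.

Huffman tree construction:
Combine smallest probabilities repeatedly
Resulting codes:
  A: 11 (length 2)
  B: 01 (length 2)
  C: 10 (length 2)
  D: 00 (length 2)
Average length = Σ p(s) × length(s) = 2.0000 bits


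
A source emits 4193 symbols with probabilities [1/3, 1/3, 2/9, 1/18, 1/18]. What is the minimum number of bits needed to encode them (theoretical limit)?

Entropy H = 2.0022 bits/symbol
Minimum bits = H × n = 2.0022 × 4193
= 8395.11 bits


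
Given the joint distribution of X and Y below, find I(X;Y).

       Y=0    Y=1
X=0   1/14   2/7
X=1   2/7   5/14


H(X) = 0.9403, H(Y) = 0.9403, H(X,Y) = 1.8352
I(X;Y) = H(X) + H(Y) - H(X,Y) = 0.0453 bits


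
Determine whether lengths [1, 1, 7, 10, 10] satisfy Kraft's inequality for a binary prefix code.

Kraft inequality: Σ 2^(-l_i) ≤ 1 for prefix-free code
Calculating: 2^(-1) + 2^(-1) + 2^(-7) + 2^(-10) + 2^(-10)
= 0.5 + 0.5 + 0.0078125 + 0.0009765625 + 0.0009765625
= 1.0098
Since 1.0098 > 1, prefix-free code does not exist


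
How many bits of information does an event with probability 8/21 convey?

Information content I(x) = -log₂(p(x))
I = -log₂(8/21) = -log₂(0.3810)
I = 1.3923 bits


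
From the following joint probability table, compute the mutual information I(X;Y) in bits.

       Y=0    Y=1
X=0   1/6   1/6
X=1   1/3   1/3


H(X) = 0.9183, H(Y) = 1.0000, H(X,Y) = 1.9183
I(X;Y) = H(X) + H(Y) - H(X,Y) = 0.0000 bits


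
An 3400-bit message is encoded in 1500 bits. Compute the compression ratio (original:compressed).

Compression ratio = Original / Compressed
= 3400 / 1500 = 2.27:1


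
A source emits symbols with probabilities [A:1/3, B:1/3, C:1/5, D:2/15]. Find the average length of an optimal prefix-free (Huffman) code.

Huffman tree construction:
Combine smallest probabilities repeatedly
Resulting codes:
  A: 10 (length 2)
  B: 11 (length 2)
  C: 01 (length 2)
  D: 00 (length 2)
Average length = Σ p(s) × length(s) = 2.0000 bits


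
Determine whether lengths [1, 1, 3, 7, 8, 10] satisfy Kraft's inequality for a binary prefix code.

Kraft inequality: Σ 2^(-l_i) ≤ 1 for prefix-free code
Calculating: 2^(-1) + 2^(-1) + 2^(-3) + 2^(-7) + 2^(-8) + 2^(-10)
= 0.5 + 0.5 + 0.125 + 0.0078125 + 0.00390625 + 0.0009765625
= 1.1377
Since 1.1377 > 1, prefix-free code does not exist


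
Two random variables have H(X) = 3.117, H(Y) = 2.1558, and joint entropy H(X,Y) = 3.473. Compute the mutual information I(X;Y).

I(X;Y) = H(X) + H(Y) - H(X,Y)
I(X;Y) = 3.117 + 2.1558 - 3.473 = 1.7998 bits


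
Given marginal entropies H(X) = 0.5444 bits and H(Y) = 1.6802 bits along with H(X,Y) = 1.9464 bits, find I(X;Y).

I(X;Y) = H(X) + H(Y) - H(X,Y)
I(X;Y) = 0.5444 + 1.6802 - 1.9464 = 0.2782 bits


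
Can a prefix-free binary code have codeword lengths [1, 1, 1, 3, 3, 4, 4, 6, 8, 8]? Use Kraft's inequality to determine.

Kraft inequality: Σ 2^(-l_i) ≤ 1 for prefix-free code
Calculating: 2^(-1) + 2^(-1) + 2^(-1) + 2^(-3) + 2^(-3) + 2^(-4) + 2^(-4) + 2^(-6) + 2^(-8) + 2^(-8)
= 0.5 + 0.5 + 0.5 + 0.125 + 0.125 + 0.0625 + 0.0625 + 0.015625 + 0.00390625 + 0.00390625
= 1.8984
Since 1.8984 > 1, prefix-free code does not exist


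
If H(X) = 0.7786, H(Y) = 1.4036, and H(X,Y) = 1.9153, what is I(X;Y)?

I(X;Y) = H(X) + H(Y) - H(X,Y)
I(X;Y) = 0.7786 + 1.4036 - 1.9153 = 0.2669 bits


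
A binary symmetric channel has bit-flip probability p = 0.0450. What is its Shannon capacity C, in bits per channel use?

For BSC with error probability p:
C = 1 - H(p) where H(p) is binary entropy
H(0.0450) = -0.0450 × log₂(0.0450) - 0.9550 × log₂(0.9550)
H(p) = 0.2648
C = 1 - 0.2648 = 0.7352 bits/use


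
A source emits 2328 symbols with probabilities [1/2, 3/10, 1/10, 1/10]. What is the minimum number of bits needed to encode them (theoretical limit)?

Entropy H = 1.6855 bits/symbol
Minimum bits = H × n = 1.6855 × 2328
= 3923.79 bits


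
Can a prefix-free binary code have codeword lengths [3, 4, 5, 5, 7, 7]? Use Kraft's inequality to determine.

Kraft inequality: Σ 2^(-l_i) ≤ 1 for prefix-free code
Calculating: 2^(-3) + 2^(-4) + 2^(-5) + 2^(-5) + 2^(-7) + 2^(-7)
= 0.125 + 0.0625 + 0.03125 + 0.03125 + 0.0078125 + 0.0078125
= 0.2656
Since 0.2656 ≤ 1, prefix-free code exists


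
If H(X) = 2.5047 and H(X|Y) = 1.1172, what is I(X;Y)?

I(X;Y) = H(X) - H(X|Y)
I(X;Y) = 2.5047 - 1.1172 = 1.3875 bits


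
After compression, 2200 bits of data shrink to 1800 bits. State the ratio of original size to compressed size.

Compression ratio = Original / Compressed
= 2200 / 1800 = 1.22:1


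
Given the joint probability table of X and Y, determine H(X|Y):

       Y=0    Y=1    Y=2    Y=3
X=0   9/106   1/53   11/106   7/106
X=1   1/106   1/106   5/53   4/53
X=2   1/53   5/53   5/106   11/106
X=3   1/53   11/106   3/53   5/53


H(X|Y) = Σ_y p(y) H(X|Y=y)
  p(Y=0) = 7/53, H(X|Y=0) = 1.4838
  p(Y=1) = 12/53, H(X|Y=1) = 1.5319
  p(Y=2) = 16/53, H(X|Y=2) = 1.9252
  p(Y=3) = 18/53, H(X|Y=3) = 1.9776
H(X|Y) = 0.1321×1.4838 + 0.2264×1.5319 + 0.3019×1.9252 + 0.3396×1.9776 = 1.7957 bits


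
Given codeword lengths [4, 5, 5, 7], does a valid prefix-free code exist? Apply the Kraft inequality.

Kraft inequality: Σ 2^(-l_i) ≤ 1 for prefix-free code
Calculating: 2^(-4) + 2^(-5) + 2^(-5) + 2^(-7)
= 0.0625 + 0.03125 + 0.03125 + 0.0078125
= 0.1328
Since 0.1328 ≤ 1, prefix-free code exists


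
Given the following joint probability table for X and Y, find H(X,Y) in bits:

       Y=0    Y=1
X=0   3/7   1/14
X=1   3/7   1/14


H(X,Y) = -Σ p(x,y) log₂ p(x,y)
  p(0,0)=3/7: -0.4286 × log₂(0.4286) = 0.5239
  p(0,1)=1/14: -0.0714 × log₂(0.0714) = 0.2720
  p(1,0)=3/7: -0.4286 × log₂(0.4286) = 0.5239
  p(1,1)=1/14: -0.0714 × log₂(0.0714) = 0.2720
H(X,Y) = 1.5917 bits


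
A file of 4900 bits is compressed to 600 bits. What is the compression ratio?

Compression ratio = Original / Compressed
= 4900 / 600 = 8.17:1


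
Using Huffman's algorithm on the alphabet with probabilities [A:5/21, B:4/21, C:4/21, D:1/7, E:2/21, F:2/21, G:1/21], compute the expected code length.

Huffman tree construction:
Combine smallest probabilities repeatedly
Resulting codes:
  A: 01 (length 2)
  B: 111 (length 3)
  C: 00 (length 2)
  D: 101 (length 3)
  E: 1101 (length 4)
  F: 100 (length 3)
  G: 1100 (length 4)
Average length = Σ p(s) × length(s) = 2.7143 bits


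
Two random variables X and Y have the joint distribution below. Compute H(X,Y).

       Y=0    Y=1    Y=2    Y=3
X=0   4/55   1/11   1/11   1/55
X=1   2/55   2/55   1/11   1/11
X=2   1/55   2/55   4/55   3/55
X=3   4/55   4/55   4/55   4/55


H(X,Y) = -Σ p(x,y) log₂ p(x,y)
  p(0,0)=4/55: -0.0727 × log₂(0.0727) = 0.2750
  p(0,1)=1/11: -0.0909 × log₂(0.0909) = 0.3145
  p(0,2)=1/11: -0.0909 × log₂(0.0909) = 0.3145
  p(0,3)=1/55: -0.0182 × log₂(0.0182) = 0.1051
  p(1,0)=2/55: -0.0364 × log₂(0.0364) = 0.1739
  p(1,1)=2/55: -0.0364 × log₂(0.0364) = 0.1739
  p(1,2)=1/11: -0.0909 × log₂(0.0909) = 0.3145
  p(1,3)=1/11: -0.0909 × log₂(0.0909) = 0.3145
  p(2,0)=1/55: -0.0182 × log₂(0.0182) = 0.1051
  p(2,1)=2/55: -0.0364 × log₂(0.0364) = 0.1739
  p(2,2)=4/55: -0.0727 × log₂(0.0727) = 0.2750
  p(2,3)=3/55: -0.0545 × log₂(0.0545) = 0.2289
  p(3,0)=4/55: -0.0727 × log₂(0.0727) = 0.2750
  p(3,1)=4/55: -0.0727 × log₂(0.0727) = 0.2750
  p(3,2)=4/55: -0.0727 × log₂(0.0727) = 0.2750
  p(3,3)=4/55: -0.0727 × log₂(0.0727) = 0.2750
H(X,Y) = 3.8688 bits


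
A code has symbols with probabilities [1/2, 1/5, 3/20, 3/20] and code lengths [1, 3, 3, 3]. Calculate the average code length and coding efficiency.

Average length L = Σ p_i × l_i = 2.0000 bits
Entropy H = 1.7855 bits
Efficiency η = H/L × 100% = 89.27%


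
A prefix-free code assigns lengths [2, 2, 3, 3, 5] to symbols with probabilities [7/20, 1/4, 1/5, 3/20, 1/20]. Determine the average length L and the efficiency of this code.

Average length L = Σ p_i × l_i = 2.5000 bits
Entropy H = 2.1211 bits
Efficiency η = H/L × 100% = 84.85%


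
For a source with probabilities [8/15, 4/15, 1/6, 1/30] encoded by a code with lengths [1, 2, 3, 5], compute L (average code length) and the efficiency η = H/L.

Average length L = Σ p_i × l_i = 1.7333 bits
Entropy H = 1.5866 bits
Efficiency η = H/L × 100% = 91.53%


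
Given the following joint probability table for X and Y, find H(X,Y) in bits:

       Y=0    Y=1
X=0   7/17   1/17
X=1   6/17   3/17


H(X,Y) = -Σ p(x,y) log₂ p(x,y)
  p(0,0)=7/17: -0.4118 × log₂(0.4118) = 0.5271
  p(0,1)=1/17: -0.0588 × log₂(0.0588) = 0.2404
  p(1,0)=6/17: -0.3529 × log₂(0.3529) = 0.5303
  p(1,1)=3/17: -0.1765 × log₂(0.1765) = 0.4416
H(X,Y) = 1.7395 bits


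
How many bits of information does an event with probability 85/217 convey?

Information content I(x) = -log₂(p(x))
I = -log₂(85/217) = -log₂(0.3917)
I = 1.3522 bits


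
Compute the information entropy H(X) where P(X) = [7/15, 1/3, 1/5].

H(X) = -Σ p(x) log₂ p(x)
  -7/15 × log₂(7/15) = 0.5131
  -1/3 × log₂(1/3) = 0.5283
  -1/5 × log₂(1/5) = 0.4644
H(X) = 1.5058 bits


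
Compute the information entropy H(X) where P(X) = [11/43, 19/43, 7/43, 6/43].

H(X) = -Σ p(x) log₂ p(x)
  -11/43 × log₂(11/43) = 0.5031
  -19/43 × log₂(19/43) = 0.5207
  -7/43 × log₂(7/43) = 0.4263
  -6/43 × log₂(6/43) = 0.3965
H(X) = 1.8466 bits


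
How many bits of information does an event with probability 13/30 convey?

Information content I(x) = -log₂(p(x))
I = -log₂(13/30) = -log₂(0.4333)
I = 1.2065 bits


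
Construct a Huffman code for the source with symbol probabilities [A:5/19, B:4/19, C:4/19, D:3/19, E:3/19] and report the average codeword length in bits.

Huffman tree construction:
Combine smallest probabilities repeatedly
Resulting codes:
  A: 10 (length 2)
  B: 00 (length 2)
  C: 01 (length 2)
  D: 110 (length 3)
  E: 111 (length 3)
Average length = Σ p(s) × length(s) = 2.3158 bits


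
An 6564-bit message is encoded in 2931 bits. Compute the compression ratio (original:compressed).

Compression ratio = Original / Compressed
= 6564 / 2931 = 2.24:1


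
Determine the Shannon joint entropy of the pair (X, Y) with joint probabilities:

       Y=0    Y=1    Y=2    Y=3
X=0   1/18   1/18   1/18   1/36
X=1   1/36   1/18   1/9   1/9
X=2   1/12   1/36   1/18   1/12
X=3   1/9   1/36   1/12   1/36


H(X,Y) = -Σ p(x,y) log₂ p(x,y)
  p(0,0)=1/18: -0.0556 × log₂(0.0556) = 0.2317
  p(0,1)=1/18: -0.0556 × log₂(0.0556) = 0.2317
  p(0,2)=1/18: -0.0556 × log₂(0.0556) = 0.2317
  p(0,3)=1/36: -0.0278 × log₂(0.0278) = 0.1436
  p(1,0)=1/36: -0.0278 × log₂(0.0278) = 0.1436
  p(1,1)=1/18: -0.0556 × log₂(0.0556) = 0.2317
  p(1,2)=1/9: -0.1111 × log₂(0.1111) = 0.3522
  p(1,3)=1/9: -0.1111 × log₂(0.1111) = 0.3522
  p(2,0)=1/12: -0.0833 × log₂(0.0833) = 0.2987
  p(2,1)=1/36: -0.0278 × log₂(0.0278) = 0.1436
  p(2,2)=1/18: -0.0556 × log₂(0.0556) = 0.2317
  p(2,3)=1/12: -0.0833 × log₂(0.0833) = 0.2987
  p(3,0)=1/9: -0.1111 × log₂(0.1111) = 0.3522
  p(3,1)=1/36: -0.0278 × log₂(0.0278) = 0.1436
  p(3,2)=1/12: -0.0833 × log₂(0.0833) = 0.2987
  p(3,3)=1/36: -0.0278 × log₂(0.0278) = 0.1436
H(X,Y) = 3.8292 bits


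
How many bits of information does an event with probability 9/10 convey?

Information content I(x) = -log₂(p(x))
I = -log₂(9/10) = -log₂(0.9000)
I = 0.1520 bits


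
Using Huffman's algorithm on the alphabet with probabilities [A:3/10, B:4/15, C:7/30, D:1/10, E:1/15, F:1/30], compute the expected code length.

Huffman tree construction:
Combine smallest probabilities repeatedly
Resulting codes:
  A: 11 (length 2)
  B: 10 (length 2)
  C: 01 (length 2)
  D: 000 (length 3)
  E: 0011 (length 4)
  F: 0010 (length 4)
Average length = Σ p(s) × length(s) = 2.3000 bits


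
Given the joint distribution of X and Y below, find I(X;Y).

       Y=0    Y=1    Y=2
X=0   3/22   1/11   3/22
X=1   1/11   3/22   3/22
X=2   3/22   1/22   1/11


H(X) = 1.5726, H(Y) = 1.5726, H(X,Y) = 3.1060
I(X;Y) = H(X) + H(Y) - H(X,Y) = 0.0392 bits


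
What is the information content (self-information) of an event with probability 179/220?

Information content I(x) = -log₂(p(x))
I = -log₂(179/220) = -log₂(0.8136)
I = 0.2975 bits


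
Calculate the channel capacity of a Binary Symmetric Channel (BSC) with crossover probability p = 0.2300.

For BSC with error probability p:
C = 1 - H(p) where H(p) is binary entropy
H(0.2300) = -0.2300 × log₂(0.2300) - 0.7700 × log₂(0.7700)
H(p) = 0.7780
C = 1 - 0.7780 = 0.2220 bits/use


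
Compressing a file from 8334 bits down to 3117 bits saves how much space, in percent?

Space savings = (1 - Compressed/Original) × 100%
= (1 - 3117/8334) × 100%
= 62.60%


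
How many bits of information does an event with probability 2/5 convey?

Information content I(x) = -log₂(p(x))
I = -log₂(2/5) = -log₂(0.4000)
I = 1.3219 bits


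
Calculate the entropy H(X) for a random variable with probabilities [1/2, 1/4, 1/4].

H(X) = -Σ p(x) log₂ p(x)
  -1/2 × log₂(1/2) = 0.5000
  -1/4 × log₂(1/4) = 0.5000
  -1/4 × log₂(1/4) = 0.5000
H(X) = 1.5000 bits


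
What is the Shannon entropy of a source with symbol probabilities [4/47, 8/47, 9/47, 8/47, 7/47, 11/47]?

H(X) = -Σ p(x) log₂ p(x)
  -4/47 × log₂(4/47) = 0.3025
  -8/47 × log₂(8/47) = 0.4348
  -9/47 × log₂(9/47) = 0.4566
  -8/47 × log₂(8/47) = 0.4348
  -7/47 × log₂(7/47) = 0.4092
  -11/47 × log₂(11/47) = 0.4904
H(X) = 2.5283 bits


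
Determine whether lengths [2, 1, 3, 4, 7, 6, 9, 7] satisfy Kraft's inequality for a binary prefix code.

Kraft inequality: Σ 2^(-l_i) ≤ 1 for prefix-free code
Calculating: 2^(-2) + 2^(-1) + 2^(-3) + 2^(-4) + 2^(-7) + 2^(-6) + 2^(-9) + 2^(-7)
= 0.25 + 0.5 + 0.125 + 0.0625 + 0.0078125 + 0.015625 + 0.001953125 + 0.0078125
= 0.9707
Since 0.9707 ≤ 1, prefix-free code exists


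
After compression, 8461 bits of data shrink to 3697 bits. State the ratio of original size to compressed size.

Compression ratio = Original / Compressed
= 8461 / 3697 = 2.29:1


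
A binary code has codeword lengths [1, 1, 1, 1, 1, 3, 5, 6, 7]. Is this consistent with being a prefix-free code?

Kraft inequality: Σ 2^(-l_i) ≤ 1 for prefix-free code
Calculating: 2^(-1) + 2^(-1) + 2^(-1) + 2^(-1) + 2^(-1) + 2^(-3) + 2^(-5) + 2^(-6) + 2^(-7)
= 0.5 + 0.5 + 0.5 + 0.5 + 0.5 + 0.125 + 0.03125 + 0.015625 + 0.0078125
= 2.6797
Since 2.6797 > 1, prefix-free code does not exist


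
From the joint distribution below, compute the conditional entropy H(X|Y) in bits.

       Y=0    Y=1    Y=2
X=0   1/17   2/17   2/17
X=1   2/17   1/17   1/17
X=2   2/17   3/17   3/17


H(X|Y) = Σ_y p(y) H(X|Y=y)
  p(Y=0) = 5/17, H(X|Y=0) = 1.5219
  p(Y=1) = 6/17, H(X|Y=1) = 1.4591
  p(Y=2) = 6/17, H(X|Y=2) = 1.4591
H(X|Y) = 0.2941×1.5219 + 0.3529×1.4591 + 0.3529×1.4591 = 1.4776 bits


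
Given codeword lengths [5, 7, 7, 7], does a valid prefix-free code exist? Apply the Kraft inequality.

Kraft inequality: Σ 2^(-l_i) ≤ 1 for prefix-free code
Calculating: 2^(-5) + 2^(-7) + 2^(-7) + 2^(-7)
= 0.03125 + 0.0078125 + 0.0078125 + 0.0078125
= 0.0547
Since 0.0547 ≤ 1, prefix-free code exists


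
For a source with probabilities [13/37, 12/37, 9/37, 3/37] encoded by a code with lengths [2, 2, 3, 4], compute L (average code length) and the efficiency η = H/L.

Average length L = Σ p_i × l_i = 2.4054 bits
Entropy H = 1.8470 bits
Efficiency η = H/L × 100% = 76.79%


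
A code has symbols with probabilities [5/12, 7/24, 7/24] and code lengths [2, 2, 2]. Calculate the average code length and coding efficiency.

Average length L = Σ p_i × l_i = 2.0000 bits
Entropy H = 1.5632 bits
Efficiency η = H/L × 100% = 78.16%


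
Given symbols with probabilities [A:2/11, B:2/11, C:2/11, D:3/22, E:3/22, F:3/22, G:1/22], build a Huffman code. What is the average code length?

Huffman tree construction:
Combine smallest probabilities repeatedly
Resulting codes:
  A: 110 (length 3)
  B: 111 (length 3)
  C: 00 (length 2)
  D: 011 (length 3)
  E: 100 (length 3)
  F: 101 (length 3)
  G: 010 (length 3)
Average length = Σ p(s) × length(s) = 2.8182 bits


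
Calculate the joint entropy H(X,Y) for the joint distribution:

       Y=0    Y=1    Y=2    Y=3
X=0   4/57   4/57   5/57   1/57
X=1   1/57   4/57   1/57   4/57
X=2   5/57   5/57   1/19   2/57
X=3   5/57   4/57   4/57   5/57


H(X,Y) = -Σ p(x,y) log₂ p(x,y)
  p(0,0)=4/57: -0.0702 × log₂(0.0702) = 0.2690
  p(0,1)=4/57: -0.0702 × log₂(0.0702) = 0.2690
  p(0,2)=5/57: -0.0877 × log₂(0.0877) = 0.3080
  p(0,3)=1/57: -0.0175 × log₂(0.0175) = 0.1023
  p(1,0)=1/57: -0.0175 × log₂(0.0175) = 0.1023
  p(1,1)=4/57: -0.0702 × log₂(0.0702) = 0.2690
  p(1,2)=1/57: -0.0175 × log₂(0.0175) = 0.1023
  p(1,3)=4/57: -0.0702 × log₂(0.0702) = 0.2690
  p(2,0)=5/57: -0.0877 × log₂(0.0877) = 0.3080
  p(2,1)=5/57: -0.0877 × log₂(0.0877) = 0.3080
  p(2,2)=1/19: -0.0526 × log₂(0.0526) = 0.2236
  p(2,3)=2/57: -0.0351 × log₂(0.0351) = 0.1696
  p(3,0)=5/57: -0.0877 × log₂(0.0877) = 0.3080
  p(3,1)=4/57: -0.0702 × log₂(0.0702) = 0.2690
  p(3,2)=4/57: -0.0702 × log₂(0.0702) = 0.2690
  p(3,3)=5/57: -0.0877 × log₂(0.0877) = 0.3080
H(X,Y) = 3.8539 bits


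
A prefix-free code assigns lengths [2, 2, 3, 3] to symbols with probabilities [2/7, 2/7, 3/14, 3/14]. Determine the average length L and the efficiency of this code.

Average length L = Σ p_i × l_i = 2.4286 bits
Entropy H = 1.9852 bits
Efficiency η = H/L × 100% = 81.74%


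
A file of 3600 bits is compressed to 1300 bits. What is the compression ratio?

Compression ratio = Original / Compressed
= 3600 / 1300 = 2.77:1


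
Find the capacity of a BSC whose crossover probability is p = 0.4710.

For BSC with error probability p:
C = 1 - H(p) where H(p) is binary entropy
H(0.4710) = -0.4710 × log₂(0.4710) - 0.5290 × log₂(0.5290)
H(p) = 0.9976
C = 1 - 0.9976 = 0.0024 bits/use


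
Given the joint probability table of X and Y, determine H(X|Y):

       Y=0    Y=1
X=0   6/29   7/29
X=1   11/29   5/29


H(X|Y) = Σ_y p(y) H(X|Y=y)
  p(Y=0) = 17/29, H(X|Y=0) = 0.9367
  p(Y=1) = 12/29, H(X|Y=1) = 0.9799
H(X|Y) = 0.5862×0.9367 + 0.4138×0.9799 = 0.9545 bits


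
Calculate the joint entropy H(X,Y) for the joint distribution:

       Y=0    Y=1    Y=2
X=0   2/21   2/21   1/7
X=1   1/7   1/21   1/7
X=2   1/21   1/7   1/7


H(X,Y) = -Σ p(x,y) log₂ p(x,y)
  p(0,0)=2/21: -0.0952 × log₂(0.0952) = 0.3231
  p(0,1)=2/21: -0.0952 × log₂(0.0952) = 0.3231
  p(0,2)=1/7: -0.1429 × log₂(0.1429) = 0.4011
  p(1,0)=1/7: -0.1429 × log₂(0.1429) = 0.4011
  p(1,1)=1/21: -0.0476 × log₂(0.0476) = 0.2092
  p(1,2)=1/7: -0.1429 × log₂(0.1429) = 0.4011
  p(2,0)=1/21: -0.0476 × log₂(0.0476) = 0.2092
  p(2,1)=1/7: -0.1429 × log₂(0.1429) = 0.4011
  p(2,2)=1/7: -0.1429 × log₂(0.1429) = 0.4011
H(X,Y) = 3.0697 bits


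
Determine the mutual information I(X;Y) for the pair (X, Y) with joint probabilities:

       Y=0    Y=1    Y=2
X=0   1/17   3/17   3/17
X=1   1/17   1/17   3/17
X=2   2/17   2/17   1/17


H(X) = 1.5657, H(Y) = 1.5486, H(X,Y) = 3.0131
I(X;Y) = H(X) + H(Y) - H(X,Y) = 0.1011 bits


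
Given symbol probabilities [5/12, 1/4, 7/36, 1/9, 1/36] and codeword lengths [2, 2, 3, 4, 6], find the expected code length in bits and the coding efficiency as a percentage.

Average length L = Σ p_i × l_i = 2.5278 bits
Entropy H = 1.9815 bits
Efficiency η = H/L × 100% = 78.39%


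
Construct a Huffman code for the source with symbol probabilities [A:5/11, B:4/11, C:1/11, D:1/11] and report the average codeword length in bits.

Huffman tree construction:
Combine smallest probabilities repeatedly
Resulting codes:
  A: 0 (length 1)
  B: 11 (length 2)
  C: 100 (length 3)
  D: 101 (length 3)
Average length = Σ p(s) × length(s) = 1.7273 bits


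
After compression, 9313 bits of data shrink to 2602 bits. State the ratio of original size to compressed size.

Compression ratio = Original / Compressed
= 9313 / 2602 = 3.58:1


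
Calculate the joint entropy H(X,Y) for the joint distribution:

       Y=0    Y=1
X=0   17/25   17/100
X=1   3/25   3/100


H(X,Y) = -Σ p(x,y) log₂ p(x,y)
  p(0,0)=17/25: -0.6800 × log₂(0.6800) = 0.3783
  p(0,1)=17/100: -0.1700 × log₂(0.1700) = 0.4346
  p(1,0)=3/25: -0.1200 × log₂(0.1200) = 0.3671
  p(1,1)=3/100: -0.0300 × log₂(0.0300) = 0.1518
H(X,Y) = 1.3318 bits


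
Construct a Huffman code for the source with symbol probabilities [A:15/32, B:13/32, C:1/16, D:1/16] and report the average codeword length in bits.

Huffman tree construction:
Combine smallest probabilities repeatedly
Resulting codes:
  A: 0 (length 1)
  B: 11 (length 2)
  C: 100 (length 3)
  D: 101 (length 3)
Average length = Σ p(s) × length(s) = 1.6562 bits


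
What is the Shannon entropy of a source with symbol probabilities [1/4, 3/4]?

H(X) = -Σ p(x) log₂ p(x)
  -1/4 × log₂(1/4) = 0.5000
  -3/4 × log₂(3/4) = 0.3113
H(X) = 0.8113 bits


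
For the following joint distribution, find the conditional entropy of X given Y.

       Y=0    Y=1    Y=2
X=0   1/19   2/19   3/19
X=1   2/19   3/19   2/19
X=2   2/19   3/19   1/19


H(X|Y) = Σ_y p(y) H(X|Y=y)
  p(Y=0) = 5/19, H(X|Y=0) = 1.5219
  p(Y=1) = 8/19, H(X|Y=1) = 1.5613
  p(Y=2) = 6/19, H(X|Y=2) = 1.4591
H(X|Y) = 0.2632×1.5219 + 0.4211×1.5613 + 0.3158×1.4591 = 1.5187 bits


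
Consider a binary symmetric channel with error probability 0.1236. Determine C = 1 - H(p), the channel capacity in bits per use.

For BSC with error probability p:
C = 1 - H(p) where H(p) is binary entropy
H(0.1236) = -0.1236 × log₂(0.1236) - 0.8764 × log₂(0.8764)
H(p) = 0.5396
C = 1 - 0.5396 = 0.4604 bits/use


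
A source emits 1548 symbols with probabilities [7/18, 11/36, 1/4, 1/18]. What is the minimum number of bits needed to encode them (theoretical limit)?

Entropy H = 1.7842 bits/symbol
Minimum bits = H × n = 1.7842 × 1548
= 2761.94 bits


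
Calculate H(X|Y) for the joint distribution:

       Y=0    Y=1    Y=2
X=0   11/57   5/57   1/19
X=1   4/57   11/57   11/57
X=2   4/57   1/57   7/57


H(X|Y) = Σ_y p(y) H(X|Y=y)
  p(Y=0) = 1/3, H(X|Y=0) = 1.4030
  p(Y=1) = 17/57, H(X|Y=1) = 1.1661
  p(Y=2) = 7/19, H(X|Y=2) = 1.4180
H(X|Y) = 0.3333×1.4030 + 0.2982×1.1661 + 0.3684×1.4180 = 1.3379 bits


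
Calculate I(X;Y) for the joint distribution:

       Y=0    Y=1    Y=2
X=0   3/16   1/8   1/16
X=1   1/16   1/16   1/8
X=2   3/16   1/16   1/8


H(X) = 1.5613, H(Y) = 1.5462, H(X,Y) = 3.0306
I(X;Y) = H(X) + H(Y) - H(X,Y) = 0.0768 bits


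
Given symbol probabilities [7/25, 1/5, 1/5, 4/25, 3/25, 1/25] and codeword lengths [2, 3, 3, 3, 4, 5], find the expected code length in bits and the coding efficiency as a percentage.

Average length L = Σ p_i × l_i = 2.9200 bits
Entropy H = 2.4188 bits
Efficiency η = H/L × 100% = 82.84%
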